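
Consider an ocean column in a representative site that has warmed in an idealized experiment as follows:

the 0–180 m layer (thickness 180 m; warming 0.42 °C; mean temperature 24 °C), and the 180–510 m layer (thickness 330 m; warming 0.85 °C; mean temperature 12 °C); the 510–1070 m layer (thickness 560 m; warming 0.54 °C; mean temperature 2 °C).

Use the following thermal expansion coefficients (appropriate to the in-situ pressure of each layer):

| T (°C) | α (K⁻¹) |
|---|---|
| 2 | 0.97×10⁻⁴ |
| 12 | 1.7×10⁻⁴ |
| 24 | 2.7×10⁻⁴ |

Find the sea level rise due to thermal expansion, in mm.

about 97.4 mm

Layer 1 at 24 °C → α = 2.7×10⁻⁴ K⁻¹
Layer 2 at 12 °C → α = 1.7×10⁻⁴ K⁻¹
Layer 3 at 2 °C → α = 0.97×10⁻⁴ K⁻¹
0–180 m: 180 × 2.7×10⁻⁴ × 0.42 = 0.020412 m
1.7×10⁻⁴ × 330 × 0.85 = 0.047685 m
Layer 3: 560 × 0.54 × 0.97×10⁻⁴ = 0.0293328 m
Δh = 0.020412 + 0.047685 + 0.0293328 = 0.0974298 m ≈ 97.4 mm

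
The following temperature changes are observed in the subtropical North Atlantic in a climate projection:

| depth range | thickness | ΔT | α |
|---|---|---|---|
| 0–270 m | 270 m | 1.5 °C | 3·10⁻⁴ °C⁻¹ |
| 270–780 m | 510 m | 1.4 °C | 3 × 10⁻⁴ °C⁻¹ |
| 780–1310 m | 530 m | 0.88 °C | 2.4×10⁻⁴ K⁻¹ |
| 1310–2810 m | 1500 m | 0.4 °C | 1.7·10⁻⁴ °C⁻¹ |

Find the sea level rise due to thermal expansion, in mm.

Δh = 550 mm

3×10⁻⁴ × 270 × 1.5 = 0.12150 m
510 × 3×10⁻⁴ × 1.4 = 0.21420 m
Layer 3: 2.4×10⁻⁴ × 530 × 0.88 = 0.111936 m
1.7×10⁻⁴ × 0.4 × 1500 = 0.10200 m
Δh = 0.12150 + 0.21420 + 0.111936 + 0.10200 = 0.549636 m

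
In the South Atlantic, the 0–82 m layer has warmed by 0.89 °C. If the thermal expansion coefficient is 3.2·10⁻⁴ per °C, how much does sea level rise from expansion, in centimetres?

Δh = αΔT·H = 3.2×10⁻⁴ × 0.89 × 82 = 0.0233536 m

Δh ≈ 2.34 cm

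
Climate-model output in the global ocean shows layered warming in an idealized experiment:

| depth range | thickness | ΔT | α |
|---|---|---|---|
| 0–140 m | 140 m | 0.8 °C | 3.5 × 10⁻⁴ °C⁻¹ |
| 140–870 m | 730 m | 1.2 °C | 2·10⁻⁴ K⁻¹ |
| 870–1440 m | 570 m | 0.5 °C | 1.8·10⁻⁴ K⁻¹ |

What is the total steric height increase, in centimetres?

0.8 × 3.5×10⁻⁴ × 140 = 0.03920 m
2×10⁻⁴ × 730 × 1.2 = 0.17520 m
Layer 3: 570 × 0.5 × 1.8×10⁻⁴ = 0.05130 m
Δh = 0.03920 + 0.17520 + 0.05130 = 0.26570 m

Δh = 26.6 cm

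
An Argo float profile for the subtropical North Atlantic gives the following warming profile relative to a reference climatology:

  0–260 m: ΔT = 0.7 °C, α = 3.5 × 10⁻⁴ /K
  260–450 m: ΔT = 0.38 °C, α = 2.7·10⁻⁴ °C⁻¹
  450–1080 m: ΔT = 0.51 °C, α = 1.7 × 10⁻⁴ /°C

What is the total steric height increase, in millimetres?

140 mm of thermosteric rise

0–260 m: 260 × 0.7 × 3.5×10⁻⁴ = 0.06370 m
0.38 × 2.7×10⁻⁴ × 190 = 0.019494 m
Layer 3: 0.51 × 1.7×10⁻⁴ × 630 = 0.054621 m
Δh = 0.06370 + 0.019494 + 0.054621 = 0.137815 m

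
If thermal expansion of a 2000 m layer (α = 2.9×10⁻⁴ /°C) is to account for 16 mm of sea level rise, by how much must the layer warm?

ΔT = Δh/(αH) = 0.016 / (2.9×10⁻⁴ × 2000) ≈ 0.02759 K

ΔT ≈ 0.0276 K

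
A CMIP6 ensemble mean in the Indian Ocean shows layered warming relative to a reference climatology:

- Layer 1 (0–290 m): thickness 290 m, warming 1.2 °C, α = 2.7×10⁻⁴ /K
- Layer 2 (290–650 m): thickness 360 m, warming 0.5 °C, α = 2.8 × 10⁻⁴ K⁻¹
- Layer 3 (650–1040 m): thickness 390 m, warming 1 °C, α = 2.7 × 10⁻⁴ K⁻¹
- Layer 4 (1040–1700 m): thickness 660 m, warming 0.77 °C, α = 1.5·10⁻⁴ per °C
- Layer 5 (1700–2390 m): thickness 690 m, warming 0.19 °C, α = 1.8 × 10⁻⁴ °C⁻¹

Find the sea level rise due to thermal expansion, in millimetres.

Δh = 350 mm

0–290 m: 1.2 × 290 × 2.7×10⁻⁴ = 0.09396 m
290–650 m: 0.5 × 2.8×10⁻⁴ × 360 = 0.05040 m
650–1040 m: 1 × 2.7×10⁻⁴ × 390 = 0.10530 m
Layer 4: 660 × 0.77 × 1.5×10⁻⁴ = 0.07623 m
1700–2390 m: 690 × 0.19 × 1.8×10⁻⁴ = 0.023598 m
Δh = 0.09396 + 0.05040 + 0.10530 + 0.07623 + 0.023598 = 0.349488 m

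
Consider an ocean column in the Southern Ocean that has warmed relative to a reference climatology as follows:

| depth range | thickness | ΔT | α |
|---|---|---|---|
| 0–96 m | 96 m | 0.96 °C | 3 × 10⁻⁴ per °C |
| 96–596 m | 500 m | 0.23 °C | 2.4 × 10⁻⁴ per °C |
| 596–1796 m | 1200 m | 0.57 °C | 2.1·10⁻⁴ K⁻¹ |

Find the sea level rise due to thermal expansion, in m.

0–96 m: 96 × 3×10⁻⁴ × 0.96 = 0.027648 m
96–596 m: 2.4×10⁻⁴ × 0.23 × 500 = 0.02760 m
596–1796 m: 1200 × 2.1×10⁻⁴ × 0.57 = 0.14364 m
Δh = 0.027648 + 0.02760 + 0.14364 = 0.198888 m ≈ 0.20 m

about 0.20 m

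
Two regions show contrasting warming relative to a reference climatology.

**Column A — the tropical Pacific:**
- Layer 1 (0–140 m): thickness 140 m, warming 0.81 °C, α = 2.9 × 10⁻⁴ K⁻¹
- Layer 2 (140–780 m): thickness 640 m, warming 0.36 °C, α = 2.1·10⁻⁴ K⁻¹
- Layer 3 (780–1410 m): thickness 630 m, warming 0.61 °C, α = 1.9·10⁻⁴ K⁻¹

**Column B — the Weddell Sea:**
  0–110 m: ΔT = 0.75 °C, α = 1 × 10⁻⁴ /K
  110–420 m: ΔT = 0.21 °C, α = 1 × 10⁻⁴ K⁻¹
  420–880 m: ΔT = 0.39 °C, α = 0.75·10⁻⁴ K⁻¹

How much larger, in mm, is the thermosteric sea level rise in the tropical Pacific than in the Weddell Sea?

A 140 × 2.9×10⁻⁴ × 0.81 = 0.032886 m
A 140–780 m: 2.1×10⁻⁴ × 640 × 0.36 = 0.048384 m
A 780–1410 m: 1.9×10⁻⁴ × 0.61 × 630 = 0.073017 m
A total: 0.154287 m
B 0–110 m: 1×10⁻⁴ × 0.75 × 110 = 0.00825 m
B 110–420 m: 1×10⁻⁴ × 0.21 × 310 = 0.00651 m
B 460 × 0.39 × 0.75×10⁻⁴ = 0.013455 m
B total: 0.028215 m
Difference: 0.154287 − 0.028215 = 0.126072 m

130 mm larger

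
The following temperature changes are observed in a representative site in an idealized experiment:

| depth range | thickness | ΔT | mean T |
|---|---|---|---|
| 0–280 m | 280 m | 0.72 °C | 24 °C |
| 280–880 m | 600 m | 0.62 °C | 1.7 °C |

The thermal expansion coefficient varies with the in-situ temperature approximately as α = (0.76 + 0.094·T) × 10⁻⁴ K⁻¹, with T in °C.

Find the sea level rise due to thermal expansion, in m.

Layer 1: α = (0.76 + 0.094×24)×10⁻⁴ = 3.016×10⁻⁴ K⁻¹
Layer 2: α = (0.76 + 0.094×1.7)×10⁻⁴ = 0.9198×10⁻⁴ K⁻¹
0–280 m: 3.016×10⁻⁴ × 280 × 0.72 = 0.06080256 m
Layer 2: 0.62 × 0.9198×10⁻⁴ × 600 = 0.03421656 m
Δh = 0.06080256 + 0.03421656 = 0.09501912 m

0.095 m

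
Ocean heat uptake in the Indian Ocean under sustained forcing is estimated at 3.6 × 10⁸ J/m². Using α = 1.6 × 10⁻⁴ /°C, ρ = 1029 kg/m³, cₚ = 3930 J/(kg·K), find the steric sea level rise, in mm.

Δh = αQ/(ρcₚ) = 1.6×10⁻⁴ × 3.6×10⁸ / (1029 × 3930) ≈ 0.014243 m

Δh = 14.2 mm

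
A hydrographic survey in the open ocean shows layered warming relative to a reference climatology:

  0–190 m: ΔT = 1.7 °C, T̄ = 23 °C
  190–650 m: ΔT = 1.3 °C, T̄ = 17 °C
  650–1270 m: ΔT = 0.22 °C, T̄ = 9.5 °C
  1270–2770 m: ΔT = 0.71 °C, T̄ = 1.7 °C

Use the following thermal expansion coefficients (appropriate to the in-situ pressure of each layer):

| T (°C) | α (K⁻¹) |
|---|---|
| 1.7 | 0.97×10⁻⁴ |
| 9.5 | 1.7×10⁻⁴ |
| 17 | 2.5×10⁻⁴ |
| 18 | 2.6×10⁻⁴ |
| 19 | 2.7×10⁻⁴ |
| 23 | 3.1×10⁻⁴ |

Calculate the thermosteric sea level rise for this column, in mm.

Layer 1 at 23 °C → α = 3.1×10⁻⁴ K⁻¹
Layer 2 at 17 °C → α = 2.5×10⁻⁴ K⁻¹
Layer 3 at 9.5 °C → α = 1.7×10⁻⁴ K⁻¹
Layer 4 at 1.7 °C → α = 0.97×10⁻⁴ K⁻¹
3.1×10⁻⁴ × 190 × 1.7 = 0.10013 m
190–650 m: 1.3 × 2.5×10⁻⁴ × 460 = 0.14950 m
650–1270 m: 0.22 × 1.7×10⁻⁴ × 620 = 0.023188 m
1270–2770 m: 0.71 × 1500 × 0.97×10⁻⁴ = 0.103305 m
Δh = 0.10013 + 0.14950 + 0.023188 + 0.103305 = 0.376123 m ≈ 376 mm

Δh = 376 mm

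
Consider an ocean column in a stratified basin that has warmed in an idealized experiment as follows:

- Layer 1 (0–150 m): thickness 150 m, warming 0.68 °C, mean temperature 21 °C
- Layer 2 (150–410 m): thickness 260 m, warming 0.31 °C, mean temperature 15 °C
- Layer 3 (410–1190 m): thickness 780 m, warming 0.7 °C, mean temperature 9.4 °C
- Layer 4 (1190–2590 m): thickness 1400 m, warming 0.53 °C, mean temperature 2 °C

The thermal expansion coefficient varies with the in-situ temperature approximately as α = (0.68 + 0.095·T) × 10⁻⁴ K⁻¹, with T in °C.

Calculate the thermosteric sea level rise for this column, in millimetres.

Layer 1: α = (0.68 + 0.095×21)×10⁻⁴ = 2.675×10⁻⁴ K⁻¹
Layer 2: α = (0.68 + 0.095×15)×10⁻⁴ = 2.105×10⁻⁴ K⁻¹
Layer 3: α = (0.68 + 0.095×9.4)×10⁻⁴ = 1.573×10⁻⁴ K⁻¹
Layer 4: α = (0.68 + 0.095×2)×10⁻⁴ = 0.87×10⁻⁴ K⁻¹
0–150 m: 0.68 × 2.675×10⁻⁴ × 150 = 0.027285 m
0.31 × 260 × 2.105×10⁻⁴ = 0.0169663 m
Layer 3: 780 × 0.7 × 1.573×10⁻⁴ = 0.0858858 m
0.87×10⁻⁴ × 0.53 × 1400 = 0.064554 m
Δh = 0.027285 + 0.0169663 + 0.0858858 + 0.064554 = 0.1946911 m ≈ 190 mm

about 190 mm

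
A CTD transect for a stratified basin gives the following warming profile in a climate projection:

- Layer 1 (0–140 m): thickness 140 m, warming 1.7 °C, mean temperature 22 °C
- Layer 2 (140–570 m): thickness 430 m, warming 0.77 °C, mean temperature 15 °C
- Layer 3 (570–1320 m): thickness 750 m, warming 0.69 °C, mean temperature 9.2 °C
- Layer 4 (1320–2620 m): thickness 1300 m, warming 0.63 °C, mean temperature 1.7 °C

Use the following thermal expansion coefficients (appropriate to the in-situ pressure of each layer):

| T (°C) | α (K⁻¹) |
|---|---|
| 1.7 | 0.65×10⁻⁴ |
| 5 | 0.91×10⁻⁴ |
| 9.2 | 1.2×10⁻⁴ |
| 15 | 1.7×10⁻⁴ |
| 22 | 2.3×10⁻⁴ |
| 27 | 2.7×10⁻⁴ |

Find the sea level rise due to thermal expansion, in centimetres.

Layer 1 at 22 °C → α = 2.3×10⁻⁴ K⁻¹
Layer 2 at 15 °C → α = 1.7×10⁻⁴ K⁻¹
Layer 3 at 9.2 °C → α = 1.2×10⁻⁴ K⁻¹
Layer 4 at 1.7 °C → α = 0.65×10⁻⁴ K⁻¹
2.3×10⁻⁴ × 140 × 1.7 = 0.05474 m
140–570 m: 430 × 0.77 × 1.7×10⁻⁴ = 0.056287 m
1.2×10⁻⁴ × 750 × 0.69 = 0.06210 m
1320–2620 m: 1300 × 0.65×10⁻⁴ × 0.63 = 0.053235 m
Δh = 0.05474 + 0.056287 + 0.06210 + 0.053235 = 0.226362 m

Δh = 22.6 cm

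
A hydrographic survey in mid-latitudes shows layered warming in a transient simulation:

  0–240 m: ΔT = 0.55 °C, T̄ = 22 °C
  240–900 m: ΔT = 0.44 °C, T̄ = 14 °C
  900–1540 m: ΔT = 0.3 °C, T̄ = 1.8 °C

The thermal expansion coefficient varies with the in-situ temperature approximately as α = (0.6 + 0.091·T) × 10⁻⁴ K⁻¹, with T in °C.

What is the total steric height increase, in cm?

Δh ≈ 10.3 cm

Layer 1: α = (0.6 + 0.091×22)×10⁻⁴ = 2.602×10⁻⁴ K⁻¹
Layer 2: α = (0.6 + 0.091×14)×10⁻⁴ = 1.874×10⁻⁴ K⁻¹
Layer 3: α = (0.6 + 0.091×1.8)×10⁻⁴ = 0.7638×10⁻⁴ K⁻¹
2.602×10⁻⁴ × 240 × 0.55 = 0.0343464 m
1.874×10⁻⁴ × 0.44 × 660 = 0.05442096 m
0.3 × 640 × 0.7638×10⁻⁴ = 0.01466496 m
Δh = 0.0343464 + 0.05442096 + 0.01466496 = 0.10343232 m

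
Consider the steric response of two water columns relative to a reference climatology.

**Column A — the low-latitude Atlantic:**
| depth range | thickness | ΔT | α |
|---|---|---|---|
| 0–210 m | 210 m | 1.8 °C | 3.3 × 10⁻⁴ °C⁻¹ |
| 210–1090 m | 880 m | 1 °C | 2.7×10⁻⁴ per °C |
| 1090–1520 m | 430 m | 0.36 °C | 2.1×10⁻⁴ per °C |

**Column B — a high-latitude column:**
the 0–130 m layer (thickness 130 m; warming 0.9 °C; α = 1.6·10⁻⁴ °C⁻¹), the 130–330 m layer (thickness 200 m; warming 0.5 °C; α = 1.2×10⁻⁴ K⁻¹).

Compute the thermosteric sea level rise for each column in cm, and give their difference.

Δh_A ≈ 39 cm, Δh_B ≈ 3.1 cm; difference ≈ 36 cm

A 0–210 m: 210 × 1.8 × 3.3×10⁻⁴ = 0.12474 m
A 1 × 2.7×10⁻⁴ × 880 = 0.23760 m
A 0.36 × 430 × 2.1×10⁻⁴ = 0.032508 m
A total: 0.394848 m
B Layer 1: 130 × 1.6×10⁻⁴ × 0.9 = 0.01872 m
B Layer 2: 0.5 × 200 × 1.2×10⁻⁴ = 0.01200 m
B total: 0.03072 m
Difference: 0.394848 − 0.03072 = 0.364128 m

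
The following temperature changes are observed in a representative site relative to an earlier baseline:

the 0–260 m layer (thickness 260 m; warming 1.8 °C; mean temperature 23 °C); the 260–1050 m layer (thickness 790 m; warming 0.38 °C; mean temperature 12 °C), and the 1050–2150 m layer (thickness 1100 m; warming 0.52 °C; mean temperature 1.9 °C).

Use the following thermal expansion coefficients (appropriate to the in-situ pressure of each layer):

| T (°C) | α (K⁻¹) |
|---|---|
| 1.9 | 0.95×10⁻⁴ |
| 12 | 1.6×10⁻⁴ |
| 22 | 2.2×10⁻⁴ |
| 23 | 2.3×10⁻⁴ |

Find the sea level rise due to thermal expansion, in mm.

Δh ≈ 210 mm

Layer 1 at 23 °C → α = 2.3×10⁻⁴ K⁻¹
Layer 2 at 12 °C → α = 1.6×10⁻⁴ K⁻¹
Layer 3 at 1.9 °C → α = 0.95×10⁻⁴ K⁻¹
1.8 × 260 × 2.3×10⁻⁴ = 0.10764 m
Layer 2: 0.38 × 1.6×10⁻⁴ × 790 = 0.048032 m
Layer 3: 1100 × 0.95×10⁻⁴ × 0.52 = 0.05434 m
Δh = 0.10764 + 0.048032 + 0.05434 = 0.210012 m ≈ 210 mm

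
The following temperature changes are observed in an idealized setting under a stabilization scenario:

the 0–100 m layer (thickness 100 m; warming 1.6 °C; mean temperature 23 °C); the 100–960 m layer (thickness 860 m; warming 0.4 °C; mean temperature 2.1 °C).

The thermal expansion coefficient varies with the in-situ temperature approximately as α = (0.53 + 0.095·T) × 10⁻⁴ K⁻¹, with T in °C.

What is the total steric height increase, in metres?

Layer 1: α = (0.53 + 0.095×23)×10⁻⁴ = 2.715×10⁻⁴ K⁻¹
Layer 2: α = (0.53 + 0.095×2.1)×10⁻⁴ = 0.7295×10⁻⁴ K⁻¹
0–100 m: 2.715×10⁻⁴ × 100 × 1.6 = 0.04344 m
0.7295×10⁻⁴ × 860 × 0.4 = 0.0250948 m
Δh = 0.04344 + 0.0250948 = 0.0685348 m ≈ 0.069 m

Δh = 0.069 m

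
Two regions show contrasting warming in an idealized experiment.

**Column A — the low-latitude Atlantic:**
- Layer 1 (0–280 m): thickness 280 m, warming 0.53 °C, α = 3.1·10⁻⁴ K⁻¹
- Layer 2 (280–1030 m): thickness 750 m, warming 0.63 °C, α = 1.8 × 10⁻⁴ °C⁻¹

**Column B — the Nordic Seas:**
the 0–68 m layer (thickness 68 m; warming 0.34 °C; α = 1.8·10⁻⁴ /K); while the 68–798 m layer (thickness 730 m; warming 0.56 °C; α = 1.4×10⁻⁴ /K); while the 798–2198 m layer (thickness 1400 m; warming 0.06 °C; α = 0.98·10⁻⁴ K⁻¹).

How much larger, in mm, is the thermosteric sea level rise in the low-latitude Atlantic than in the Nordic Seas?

A 0.53 × 280 × 3.1×10⁻⁴ = 0.046004 m
A 0.63 × 1.8×10⁻⁴ × 750 = 0.08505 m
A total: 0.131054 m
B 0–68 m: 0.34 × 1.8×10⁻⁴ × 68 = 0.0041616 m
B 1.4×10⁻⁴ × 0.56 × 730 = 0.057232 m
B Layer 3: 0.06 × 1400 × 0.98×10⁻⁴ = 0.008232 m
B total: 0.0696256 m
Difference: 0.131054 − 0.0696256 = 0.0614284 m

61.4 mm larger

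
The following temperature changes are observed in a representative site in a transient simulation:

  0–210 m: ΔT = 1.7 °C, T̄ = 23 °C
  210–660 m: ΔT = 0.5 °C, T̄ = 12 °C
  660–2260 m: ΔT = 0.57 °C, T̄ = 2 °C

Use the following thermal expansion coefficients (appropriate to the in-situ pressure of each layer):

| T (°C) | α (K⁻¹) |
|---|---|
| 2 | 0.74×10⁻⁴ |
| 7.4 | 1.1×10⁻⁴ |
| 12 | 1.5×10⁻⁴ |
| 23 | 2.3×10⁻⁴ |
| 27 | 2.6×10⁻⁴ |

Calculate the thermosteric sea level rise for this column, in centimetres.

about 18.3 cm

Layer 1 at 23 °C → α = 2.3×10⁻⁴ K⁻¹
Layer 2 at 12 °C → α = 1.5×10⁻⁴ K⁻¹
Layer 3 at 2 °C → α = 0.74×10⁻⁴ K⁻¹
Layer 1: 2.3×10⁻⁴ × 1.7 × 210 = 0.08211 m
Layer 2: 0.5 × 450 × 1.5×10⁻⁴ = 0.03375 m
660–2260 m: 1600 × 0.57 × 0.74×10⁻⁴ = 0.067488 m
Δh = 0.08211 + 0.03375 + 0.067488 = 0.183348 m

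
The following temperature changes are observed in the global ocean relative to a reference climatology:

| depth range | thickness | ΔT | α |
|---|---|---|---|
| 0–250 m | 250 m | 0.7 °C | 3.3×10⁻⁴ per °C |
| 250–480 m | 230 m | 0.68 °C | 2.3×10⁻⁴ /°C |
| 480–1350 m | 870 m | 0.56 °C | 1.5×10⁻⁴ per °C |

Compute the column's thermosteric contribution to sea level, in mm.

0.7 × 250 × 3.3×10⁻⁴ = 0.05775 m
250–480 m: 2.3×10⁻⁴ × 230 × 0.68 = 0.035972 m
480–1350 m: 870 × 1.5×10⁻⁴ × 0.56 = 0.07308 m
Δh = 0.05775 + 0.035972 + 0.07308 = 0.166802 m

170 mm of thermosteric rise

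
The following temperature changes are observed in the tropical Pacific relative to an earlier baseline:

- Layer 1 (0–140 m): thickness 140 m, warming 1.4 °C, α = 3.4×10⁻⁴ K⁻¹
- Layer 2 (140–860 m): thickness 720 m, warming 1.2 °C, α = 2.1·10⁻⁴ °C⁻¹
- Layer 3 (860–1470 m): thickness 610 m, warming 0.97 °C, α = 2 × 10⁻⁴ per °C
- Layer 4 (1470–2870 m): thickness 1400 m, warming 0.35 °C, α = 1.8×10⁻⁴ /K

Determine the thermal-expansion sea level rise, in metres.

140 × 3.4×10⁻⁴ × 1.4 = 0.06664 m
140–860 m: 720 × 1.2 × 2.1×10⁻⁴ = 0.18144 m
860–1470 m: 0.97 × 2×10⁻⁴ × 610 = 0.11834 m
0.35 × 1400 × 1.8×10⁻⁴ = 0.08820 m
Δh = 0.06664 + 0.18144 + 0.11834 + 0.08820 = 0.45462 m

Δh = 0.455 m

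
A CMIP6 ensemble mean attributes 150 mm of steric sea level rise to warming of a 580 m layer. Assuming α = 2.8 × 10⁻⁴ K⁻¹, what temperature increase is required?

ΔT = Δh/(αH) = 0.15 / (2.8×10⁻⁴ × 580) ≈ 0.9236 °C

ΔT ≈ 0.924 °C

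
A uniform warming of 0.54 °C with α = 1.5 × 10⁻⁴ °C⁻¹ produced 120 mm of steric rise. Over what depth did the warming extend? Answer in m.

H = Δh/(αΔT) = 0.12 / (1.5×10⁻⁴ × 0.54) ≈ 1481 m

H ≈ 1480 m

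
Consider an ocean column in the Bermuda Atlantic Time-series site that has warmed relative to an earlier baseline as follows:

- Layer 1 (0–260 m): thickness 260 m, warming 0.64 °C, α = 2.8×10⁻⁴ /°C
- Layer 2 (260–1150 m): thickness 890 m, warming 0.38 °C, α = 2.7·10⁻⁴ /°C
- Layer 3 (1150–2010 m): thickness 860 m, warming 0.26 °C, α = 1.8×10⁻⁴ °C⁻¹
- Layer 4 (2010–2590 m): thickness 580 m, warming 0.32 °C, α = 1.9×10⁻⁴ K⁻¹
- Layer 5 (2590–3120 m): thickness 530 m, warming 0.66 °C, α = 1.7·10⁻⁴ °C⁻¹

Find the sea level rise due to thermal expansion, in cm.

27.3 cm

Layer 1: 2.8×10⁻⁴ × 260 × 0.64 = 0.046592 m
890 × 0.38 × 2.7×10⁻⁴ = 0.091314 m
Layer 3: 0.26 × 860 × 1.8×10⁻⁴ = 0.040248 m
2010–2590 m: 1.9×10⁻⁴ × 0.32 × 580 = 0.035264 m
2590–3120 m: 1.7×10⁻⁴ × 530 × 0.66 = 0.059466 m
Δh = 0.046592 + 0.091314 + 0.040248 + 0.035264 + 0.059466 = 0.272884 m ≈ 27.3 cm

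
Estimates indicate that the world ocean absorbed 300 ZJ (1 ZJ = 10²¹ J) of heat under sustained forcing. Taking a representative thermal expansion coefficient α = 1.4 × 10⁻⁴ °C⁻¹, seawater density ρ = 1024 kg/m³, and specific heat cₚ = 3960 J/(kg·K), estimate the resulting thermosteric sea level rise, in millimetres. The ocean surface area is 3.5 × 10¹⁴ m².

Per unit area: Q = 300×10²¹ / (3.5×10¹⁴) ≈ 8.571×10⁸ J/m²
Δh = αQ/(ρcₚ) = 1.4×10⁻⁴ × 8.571×10⁸ / (1024 × 3960) ≈ 0.029591 m

30 mm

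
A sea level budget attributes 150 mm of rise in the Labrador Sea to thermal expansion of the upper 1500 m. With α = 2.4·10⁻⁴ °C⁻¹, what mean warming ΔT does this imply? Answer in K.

0.417 K

ΔT = Δh/(αH) = 0.15 / (2.4×10⁻⁴ × 1500) ≈ 0.4167 K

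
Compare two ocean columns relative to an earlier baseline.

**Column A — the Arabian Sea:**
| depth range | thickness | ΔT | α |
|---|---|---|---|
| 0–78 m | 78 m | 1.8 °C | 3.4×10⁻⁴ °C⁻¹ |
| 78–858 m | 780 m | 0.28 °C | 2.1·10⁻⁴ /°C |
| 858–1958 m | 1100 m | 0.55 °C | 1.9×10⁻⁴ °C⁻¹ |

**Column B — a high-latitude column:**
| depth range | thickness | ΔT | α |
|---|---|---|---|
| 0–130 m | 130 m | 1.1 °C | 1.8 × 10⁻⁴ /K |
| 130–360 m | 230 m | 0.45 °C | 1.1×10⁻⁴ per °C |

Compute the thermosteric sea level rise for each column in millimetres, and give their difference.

A Layer 1: 1.8 × 78 × 3.4×10⁻⁴ = 0.047736 m
A 2.1×10⁻⁴ × 0.28 × 780 = 0.045864 m
A 858–1958 m: 0.55 × 1100 × 1.9×10⁻⁴ = 0.11495 m
A total: 0.20855 m
B Layer 1: 130 × 1.8×10⁻⁴ × 1.1 = 0.02574 m
B 130–360 m: 1.1×10⁻⁴ × 0.45 × 230 = 0.011385 m
B total: 0.037125 m
Difference: 0.20855 − 0.037125 = 0.171425 m

Δh_A ≈ 209 mm, Δh_B ≈ 37.1 mm; difference ≈ 171 mm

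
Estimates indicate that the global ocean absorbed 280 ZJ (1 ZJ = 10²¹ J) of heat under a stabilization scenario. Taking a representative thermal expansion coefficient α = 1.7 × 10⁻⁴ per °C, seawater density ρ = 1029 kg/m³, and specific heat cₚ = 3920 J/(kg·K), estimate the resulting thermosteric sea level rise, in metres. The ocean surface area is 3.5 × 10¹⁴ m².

Δh ≈ 0.0337 m

Per unit area: Q = 280×10²¹ / (3.5×10¹⁴) = 8×10⁸ J/m²
Δh = αQ/(ρcₚ) = 1.7×10⁻⁴ × 8×10⁸ / (1029 × 3920) ≈ 0.033716 m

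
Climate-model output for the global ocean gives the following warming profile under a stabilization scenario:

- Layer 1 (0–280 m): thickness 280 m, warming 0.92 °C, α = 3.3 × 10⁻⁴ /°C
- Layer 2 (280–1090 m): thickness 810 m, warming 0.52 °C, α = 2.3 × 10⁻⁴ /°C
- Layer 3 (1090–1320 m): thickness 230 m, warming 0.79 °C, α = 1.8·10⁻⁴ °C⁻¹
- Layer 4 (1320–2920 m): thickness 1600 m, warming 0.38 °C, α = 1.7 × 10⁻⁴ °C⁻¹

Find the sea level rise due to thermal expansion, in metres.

280 × 3.3×10⁻⁴ × 0.92 = 0.085008 m
0.52 × 2.3×10⁻⁴ × 810 = 0.096876 m
230 × 0.79 × 1.8×10⁻⁴ = 0.032706 m
0.38 × 1600 × 1.7×10⁻⁴ = 0.10336 m
Δh = 0.085008 + 0.096876 + 0.032706 + 0.10336 = 0.31795 m

about 0.318 m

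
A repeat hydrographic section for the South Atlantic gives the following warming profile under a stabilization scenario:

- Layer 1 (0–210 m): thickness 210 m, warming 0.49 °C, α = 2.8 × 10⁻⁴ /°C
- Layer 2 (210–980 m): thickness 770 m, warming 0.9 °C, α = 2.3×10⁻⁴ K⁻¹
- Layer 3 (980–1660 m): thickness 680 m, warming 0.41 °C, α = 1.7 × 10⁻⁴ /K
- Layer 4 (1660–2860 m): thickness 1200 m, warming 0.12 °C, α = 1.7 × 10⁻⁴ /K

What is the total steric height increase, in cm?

0.49 × 210 × 2.8×10⁻⁴ = 0.028812 m
Layer 2: 770 × 2.3×10⁻⁴ × 0.9 = 0.15939 m
680 × 0.41 × 1.7×10⁻⁴ = 0.047396 m
0.12 × 1.7×10⁻⁴ × 1200 = 0.02448 m
Δh = 0.028812 + 0.15939 + 0.047396 + 0.02448 = 0.260078 m ≈ 26 cm

about 26 cm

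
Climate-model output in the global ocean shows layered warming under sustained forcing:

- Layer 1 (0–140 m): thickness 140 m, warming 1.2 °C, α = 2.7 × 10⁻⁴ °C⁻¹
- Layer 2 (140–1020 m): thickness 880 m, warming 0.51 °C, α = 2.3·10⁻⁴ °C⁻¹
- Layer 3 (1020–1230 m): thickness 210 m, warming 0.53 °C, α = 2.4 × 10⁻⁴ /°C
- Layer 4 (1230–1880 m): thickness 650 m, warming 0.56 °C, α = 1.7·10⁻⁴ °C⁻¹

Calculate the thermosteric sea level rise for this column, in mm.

Layer 1: 140 × 1.2 × 2.7×10⁻⁴ = 0.04536 m
140–1020 m: 2.3×10⁻⁴ × 880 × 0.51 = 0.103224 m
2.4×10⁻⁴ × 210 × 0.53 = 0.026712 m
Layer 4: 0.56 × 1.7×10⁻⁴ × 650 = 0.06188 m
Δh = 0.04536 + 0.103224 + 0.026712 + 0.06188 = 0.237176 m ≈ 240 mm

240 mm of thermosteric rise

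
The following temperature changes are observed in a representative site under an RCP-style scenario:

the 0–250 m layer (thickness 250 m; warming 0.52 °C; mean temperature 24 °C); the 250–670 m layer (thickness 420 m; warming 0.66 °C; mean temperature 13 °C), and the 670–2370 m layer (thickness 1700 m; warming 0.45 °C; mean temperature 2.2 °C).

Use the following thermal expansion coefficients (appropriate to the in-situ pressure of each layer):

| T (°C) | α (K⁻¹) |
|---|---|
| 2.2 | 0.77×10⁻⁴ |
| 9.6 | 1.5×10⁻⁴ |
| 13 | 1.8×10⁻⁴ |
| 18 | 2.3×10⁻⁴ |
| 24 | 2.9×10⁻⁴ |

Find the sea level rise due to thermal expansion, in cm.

14.7 cm of thermosteric rise

Layer 1 at 24 °C → α = 2.9×10⁻⁴ K⁻¹
Layer 2 at 13 °C → α = 1.8×10⁻⁴ K⁻¹
Layer 3 at 2.2 °C → α = 0.77×10⁻⁴ K⁻¹
0–250 m: 2.9×10⁻⁴ × 250 × 0.52 = 0.03770 m
250–670 m: 1.8×10⁻⁴ × 0.66 × 420 = 0.049896 m
Layer 3: 0.45 × 0.77×10⁻⁴ × 1700 = 0.058905 m
Δh = 0.03770 + 0.049896 + 0.058905 = 0.146501 m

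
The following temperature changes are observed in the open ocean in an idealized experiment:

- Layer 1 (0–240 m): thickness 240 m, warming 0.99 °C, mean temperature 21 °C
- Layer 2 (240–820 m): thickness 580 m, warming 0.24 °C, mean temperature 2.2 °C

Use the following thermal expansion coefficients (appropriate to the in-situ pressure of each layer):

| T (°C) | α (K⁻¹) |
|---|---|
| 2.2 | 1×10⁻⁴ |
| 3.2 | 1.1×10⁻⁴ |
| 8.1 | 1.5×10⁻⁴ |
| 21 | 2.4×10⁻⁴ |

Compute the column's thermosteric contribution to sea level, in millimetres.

Layer 1 at 21 °C → α = 2.4×10⁻⁴ K⁻¹
Layer 2 at 2.2 °C → α = 1×10⁻⁴ K⁻¹
0–240 m: 240 × 0.99 × 2.4×10⁻⁴ = 0.057024 m
580 × 0.24 × 1×10⁻⁴ = 0.01392 m
Δh = 0.057024 + 0.01392 = 0.070944 m

70.9 mm of thermosteric rise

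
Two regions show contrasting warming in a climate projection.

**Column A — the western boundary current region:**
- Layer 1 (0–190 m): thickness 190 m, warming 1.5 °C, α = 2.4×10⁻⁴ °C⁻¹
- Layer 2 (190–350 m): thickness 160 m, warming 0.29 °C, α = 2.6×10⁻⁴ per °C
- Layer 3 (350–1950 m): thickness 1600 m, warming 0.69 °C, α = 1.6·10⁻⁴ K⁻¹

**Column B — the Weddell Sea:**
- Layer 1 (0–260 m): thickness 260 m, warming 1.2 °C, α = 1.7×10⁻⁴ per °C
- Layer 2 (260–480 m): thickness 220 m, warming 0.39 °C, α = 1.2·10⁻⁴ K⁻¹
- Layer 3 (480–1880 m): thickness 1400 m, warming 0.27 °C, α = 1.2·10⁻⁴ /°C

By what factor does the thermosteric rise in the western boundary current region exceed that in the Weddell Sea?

A 190 × 1.5 × 2.4×10⁻⁴ = 0.06840 m
A 190–350 m: 2.6×10⁻⁴ × 0.29 × 160 = 0.012064 m
A 0.69 × 1600 × 1.6×10⁻⁴ = 0.17664 m
A total: 0.257104 m
B 0–260 m: 1.2 × 260 × 1.7×10⁻⁴ = 0.05304 m
B 260–480 m: 0.39 × 220 × 1.2×10⁻⁴ = 0.010296 m
B 1.2×10⁻⁴ × 1400 × 0.27 = 0.04536 m
B total: 0.108696 m
Ratio: 0.257104 / 0.108696 ≈ 2.365

≈ 2.4×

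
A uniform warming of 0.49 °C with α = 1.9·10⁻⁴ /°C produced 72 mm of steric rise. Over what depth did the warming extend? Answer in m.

H = Δh/(αΔT) = 0.072 / (1.9×10⁻⁴ × 0.49) ≈ 773.4 m

about 770 m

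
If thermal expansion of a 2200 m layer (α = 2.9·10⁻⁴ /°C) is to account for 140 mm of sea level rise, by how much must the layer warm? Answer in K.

ΔT = Δh/(αH) = 0.14 / (2.9×10⁻⁴ × 2200) ≈ 0.2194 K

0.22 K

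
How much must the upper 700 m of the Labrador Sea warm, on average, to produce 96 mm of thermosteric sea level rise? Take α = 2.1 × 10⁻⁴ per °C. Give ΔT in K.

ΔT = Δh/(αH) = 0.096 / (2.1×10⁻⁴ × 700) ≈ 0.6531 K

ΔT ≈ 0.65 K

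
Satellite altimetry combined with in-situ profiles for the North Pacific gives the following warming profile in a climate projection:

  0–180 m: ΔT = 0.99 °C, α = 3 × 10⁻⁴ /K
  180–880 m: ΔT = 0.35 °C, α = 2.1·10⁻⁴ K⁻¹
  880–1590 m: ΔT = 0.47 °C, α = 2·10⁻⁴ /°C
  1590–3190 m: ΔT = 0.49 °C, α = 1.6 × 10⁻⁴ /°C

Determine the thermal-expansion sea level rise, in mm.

Layer 1: 0.99 × 180 × 3×10⁻⁴ = 0.05346 m
2.1×10⁻⁴ × 0.35 × 700 = 0.05145 m
0.47 × 710 × 2×10⁻⁴ = 0.06674 m
1590–3190 m: 1600 × 1.6×10⁻⁴ × 0.49 = 0.12544 m
Δh = 0.05346 + 0.05145 + 0.06674 + 0.12544 = 0.29709 m

Δh = 297 mm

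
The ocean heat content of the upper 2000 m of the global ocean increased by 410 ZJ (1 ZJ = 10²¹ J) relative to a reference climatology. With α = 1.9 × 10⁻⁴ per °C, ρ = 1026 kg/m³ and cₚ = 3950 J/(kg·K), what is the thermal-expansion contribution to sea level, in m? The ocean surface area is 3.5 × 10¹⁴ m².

Δh ≈ 0.0549 m

Per unit area: Q = 410×10²¹ / (3.5×10¹⁴) ≈ 1.171×10⁹ J/m²
Δh = αQ/(ρcₚ) = 1.9×10⁻⁴ × 1.171×10⁹ / (1026 × 3950) ≈ 0.054899 m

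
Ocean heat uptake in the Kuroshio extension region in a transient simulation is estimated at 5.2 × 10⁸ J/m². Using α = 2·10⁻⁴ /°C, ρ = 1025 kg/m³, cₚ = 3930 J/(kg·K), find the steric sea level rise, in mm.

Δh ≈ 26 mm

Δh = αQ/(ρcₚ) = 2×10⁻⁴ × 5.2×10⁸ / (1025 × 3930) ≈ 0.025818 m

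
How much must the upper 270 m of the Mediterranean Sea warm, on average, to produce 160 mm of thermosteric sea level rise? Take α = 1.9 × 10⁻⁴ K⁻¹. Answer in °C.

3.1 °C

ΔT = Δh/(αH) = 0.16 / (1.9×10⁻⁴ × 270) ≈ 3.119 °C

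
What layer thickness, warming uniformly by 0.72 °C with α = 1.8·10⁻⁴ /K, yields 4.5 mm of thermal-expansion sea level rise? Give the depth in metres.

H = Δh/(αΔT) = 0.0045 / (1.8×10⁻⁴ × 0.72) ≈ 34.72 m

about 34.7 m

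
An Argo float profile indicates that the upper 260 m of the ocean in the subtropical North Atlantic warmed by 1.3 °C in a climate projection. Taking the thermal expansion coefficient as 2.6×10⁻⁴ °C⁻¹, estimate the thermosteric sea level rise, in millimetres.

Δh = αΔT·H = 2.6×10⁻⁴ × 1.3 × 260 = 0.08788 m

about 87.9 mm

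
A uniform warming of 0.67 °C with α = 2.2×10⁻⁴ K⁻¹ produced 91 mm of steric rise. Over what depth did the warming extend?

617 m

H = Δh/(αΔT) = 0.091 / (2.2×10⁻⁴ × 0.67) ≈ 617.4 m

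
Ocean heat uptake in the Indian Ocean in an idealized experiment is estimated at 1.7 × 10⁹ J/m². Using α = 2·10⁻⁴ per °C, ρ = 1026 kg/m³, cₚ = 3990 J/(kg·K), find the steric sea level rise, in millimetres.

Δh = αQ/(ρcₚ) = 2×10⁻⁴ × 1.7×10⁹ / (1026 × 3990) ≈ 0.083054 m

Δh = 83.1 mm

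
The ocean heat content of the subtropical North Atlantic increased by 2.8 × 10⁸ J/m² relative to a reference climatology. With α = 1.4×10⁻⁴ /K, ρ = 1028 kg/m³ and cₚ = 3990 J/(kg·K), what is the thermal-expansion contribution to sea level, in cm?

Δh = αQ/(ρcₚ) = 1.4×10⁻⁴ × 2.8×10⁸ / (1028 × 3990) ≈ 0.009557 m

Δh = 0.956 cm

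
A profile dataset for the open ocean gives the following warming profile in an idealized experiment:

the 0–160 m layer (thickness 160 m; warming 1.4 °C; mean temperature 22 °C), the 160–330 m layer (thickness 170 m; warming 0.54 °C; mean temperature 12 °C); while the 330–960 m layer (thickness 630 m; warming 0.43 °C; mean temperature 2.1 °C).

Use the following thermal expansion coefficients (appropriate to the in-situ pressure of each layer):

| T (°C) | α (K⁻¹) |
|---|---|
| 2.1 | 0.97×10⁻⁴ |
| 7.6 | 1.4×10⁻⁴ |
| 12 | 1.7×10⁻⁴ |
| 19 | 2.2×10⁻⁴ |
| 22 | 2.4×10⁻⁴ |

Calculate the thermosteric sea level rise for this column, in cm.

Layer 1 at 22 °C → α = 2.4×10⁻⁴ K⁻¹
Layer 2 at 12 °C → α = 1.7×10⁻⁴ K⁻¹
Layer 3 at 2.1 °C → α = 0.97×10⁻⁴ K⁻¹
1.4 × 160 × 2.4×10⁻⁴ = 0.05376 m
160–330 m: 170 × 0.54 × 1.7×10⁻⁴ = 0.015606 m
330–960 m: 630 × 0.97×10⁻⁴ × 0.43 = 0.0262773 m
Δh = 0.05376 + 0.015606 + 0.0262773 = 0.0956433 m ≈ 9.56 cm

Δh ≈ 9.56 cm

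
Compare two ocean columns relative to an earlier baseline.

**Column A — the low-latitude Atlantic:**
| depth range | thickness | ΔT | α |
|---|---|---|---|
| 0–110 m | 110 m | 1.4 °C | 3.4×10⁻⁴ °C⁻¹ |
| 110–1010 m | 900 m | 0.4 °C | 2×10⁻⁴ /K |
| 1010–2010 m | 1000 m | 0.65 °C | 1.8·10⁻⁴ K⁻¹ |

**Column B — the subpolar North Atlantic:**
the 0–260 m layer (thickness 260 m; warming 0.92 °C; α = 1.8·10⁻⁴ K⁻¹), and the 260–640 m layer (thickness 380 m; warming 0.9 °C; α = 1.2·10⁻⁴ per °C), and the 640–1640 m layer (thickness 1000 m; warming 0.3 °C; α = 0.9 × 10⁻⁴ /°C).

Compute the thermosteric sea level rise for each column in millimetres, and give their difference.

A 0–110 m: 1.4 × 110 × 3.4×10⁻⁴ = 0.05236 m
A Layer 2: 2×10⁻⁴ × 0.4 × 900 = 0.07200 m
A 1010–2010 m: 1000 × 0.65 × 1.8×10⁻⁴ = 0.11700 m
A total: 0.24136 m
B 0–260 m: 0.92 × 260 × 1.8×10⁻⁴ = 0.043056 m
B 380 × 1.2×10⁻⁴ × 0.9 = 0.04104 m
B 640–1640 m: 1000 × 0.3 × 0.9×10⁻⁴ = 0.02700 m
B total: 0.111096 m
Difference: 0.24136 − 0.111096 = 0.130264 m

Δh_A ≈ 241 mm, Δh_B ≈ 111 mm; difference ≈ 130 mm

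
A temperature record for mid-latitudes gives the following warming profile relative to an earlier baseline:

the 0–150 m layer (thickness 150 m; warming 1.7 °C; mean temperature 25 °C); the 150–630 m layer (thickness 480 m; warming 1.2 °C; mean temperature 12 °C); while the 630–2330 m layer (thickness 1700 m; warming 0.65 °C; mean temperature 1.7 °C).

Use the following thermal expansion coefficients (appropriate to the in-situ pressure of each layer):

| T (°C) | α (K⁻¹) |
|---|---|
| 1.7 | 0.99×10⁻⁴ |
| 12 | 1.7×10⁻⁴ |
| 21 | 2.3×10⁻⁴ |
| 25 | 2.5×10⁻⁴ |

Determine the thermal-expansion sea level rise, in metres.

Layer 1 at 25 °C → α = 2.5×10⁻⁴ K⁻¹
Layer 2 at 12 °C → α = 1.7×10⁻⁴ K⁻¹
Layer 3 at 1.7 °C → α = 0.99×10⁻⁴ K⁻¹
0–150 m: 150 × 2.5×10⁻⁴ × 1.7 = 0.06375 m
Layer 2: 480 × 1.7×10⁻⁴ × 1.2 = 0.09792 m
630–2330 m: 1700 × 0.99×10⁻⁴ × 0.65 = 0.109395 m
Δh = 0.06375 + 0.09792 + 0.109395 = 0.271065 m

0.271 m of thermosteric rise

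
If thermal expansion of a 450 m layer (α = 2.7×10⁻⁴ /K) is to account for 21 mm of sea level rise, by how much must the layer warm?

ΔT ≈ 0.17 °C

ΔT = Δh/(αH) = 0.021 / (2.7×10⁻⁴ × 450) ≈ 0.1728 °C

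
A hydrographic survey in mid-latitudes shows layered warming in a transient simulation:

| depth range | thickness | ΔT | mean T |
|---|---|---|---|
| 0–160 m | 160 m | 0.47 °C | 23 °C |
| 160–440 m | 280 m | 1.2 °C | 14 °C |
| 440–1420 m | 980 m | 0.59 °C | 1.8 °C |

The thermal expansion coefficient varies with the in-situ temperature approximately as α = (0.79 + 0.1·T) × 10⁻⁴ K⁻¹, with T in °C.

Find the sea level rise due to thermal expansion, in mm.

Layer 1: α = (0.79 + 0.1×23)×10⁻⁴ = 3.09×10⁻⁴ K⁻¹
Layer 2: α = (0.79 + 0.1×14)×10⁻⁴ = 2.19×10⁻⁴ K⁻¹
Layer 3: α = (0.79 + 0.1×1.8)×10⁻⁴ = 0.97×10⁻⁴ K⁻¹
0–160 m: 3.09×10⁻⁴ × 160 × 0.47 = 0.0232368 m
160–440 m: 1.2 × 2.19×10⁻⁴ × 280 = 0.073584 m
Layer 3: 0.59 × 980 × 0.97×10⁻⁴ = 0.0560854 m
Δh = 0.0232368 + 0.073584 + 0.0560854 = 0.1529062 m ≈ 153 mm

153 mm of thermosteric rise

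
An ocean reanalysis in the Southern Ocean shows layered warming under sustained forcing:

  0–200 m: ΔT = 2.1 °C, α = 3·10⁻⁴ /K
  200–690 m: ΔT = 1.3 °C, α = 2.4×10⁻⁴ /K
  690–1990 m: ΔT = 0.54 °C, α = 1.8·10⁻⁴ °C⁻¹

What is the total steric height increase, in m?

0.41 m

Layer 1: 200 × 2.1 × 3×10⁻⁴ = 0.12600 m
200–690 m: 490 × 2.4×10⁻⁴ × 1.3 = 0.15288 m
0.54 × 1.8×10⁻⁴ × 1300 = 0.12636 m
Δh = 0.12600 + 0.15288 + 0.12636 = 0.40524 m ≈ 0.41 m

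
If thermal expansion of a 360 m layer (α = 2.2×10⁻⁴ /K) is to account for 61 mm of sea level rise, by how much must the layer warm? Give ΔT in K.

0.77 K

ΔT = Δh/(αH) = 0.061 / (2.2×10⁻⁴ × 360) ≈ 0.7702 K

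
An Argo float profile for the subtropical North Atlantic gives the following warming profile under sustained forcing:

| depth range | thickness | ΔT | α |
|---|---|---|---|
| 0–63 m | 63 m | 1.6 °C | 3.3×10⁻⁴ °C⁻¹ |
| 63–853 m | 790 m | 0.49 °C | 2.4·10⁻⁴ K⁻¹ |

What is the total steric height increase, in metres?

0–63 m: 3.3×10⁻⁴ × 1.6 × 63 = 0.033264 m
Layer 2: 2.4×10⁻⁴ × 790 × 0.49 = 0.092904 m
Δh = 0.033264 + 0.092904 = 0.126168 m ≈ 0.13 m

about 0.13 m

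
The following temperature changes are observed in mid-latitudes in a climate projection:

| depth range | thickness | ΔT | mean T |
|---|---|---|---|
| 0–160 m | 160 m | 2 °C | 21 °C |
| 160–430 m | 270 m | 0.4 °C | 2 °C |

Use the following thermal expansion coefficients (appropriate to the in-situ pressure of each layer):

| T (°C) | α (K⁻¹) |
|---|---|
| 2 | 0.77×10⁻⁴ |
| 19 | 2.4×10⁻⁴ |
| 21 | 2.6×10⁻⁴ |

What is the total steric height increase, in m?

0.092 m

Layer 1 at 21 °C → α = 2.6×10⁻⁴ K⁻¹
Layer 2 at 2 °C → α = 0.77×10⁻⁴ K⁻¹
2 × 2.6×10⁻⁴ × 160 = 0.08320 m
Layer 2: 0.77×10⁻⁴ × 270 × 0.4 = 0.008316 m
Δh = 0.08320 + 0.008316 = 0.091516 m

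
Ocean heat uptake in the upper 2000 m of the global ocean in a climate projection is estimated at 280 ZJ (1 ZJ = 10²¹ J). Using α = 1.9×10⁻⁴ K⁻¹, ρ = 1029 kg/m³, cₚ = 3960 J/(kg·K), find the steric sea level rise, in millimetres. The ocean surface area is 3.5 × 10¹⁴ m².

37.3 mm of thermosteric rise

Per unit area: Q = 280×10²¹ / (3.5×10¹⁴) = 8×10⁸ J/m²
Δh = αQ/(ρcₚ) = 1.9×10⁻⁴ × 8×10⁸ / (1029 × 3960) ≈ 0.037302 m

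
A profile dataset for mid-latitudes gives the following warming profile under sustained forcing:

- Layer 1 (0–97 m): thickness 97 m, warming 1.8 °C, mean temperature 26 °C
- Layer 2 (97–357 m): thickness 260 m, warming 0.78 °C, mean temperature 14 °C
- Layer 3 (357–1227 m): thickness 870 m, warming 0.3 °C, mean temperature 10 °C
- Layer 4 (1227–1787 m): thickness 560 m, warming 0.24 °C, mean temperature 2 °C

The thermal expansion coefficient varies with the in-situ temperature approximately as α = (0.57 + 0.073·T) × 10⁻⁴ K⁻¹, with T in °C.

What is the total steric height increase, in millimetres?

120 mm

Layer 1: α = (0.57 + 0.073×26)×10⁻⁴ = 2.468×10⁻⁴ K⁻¹
Layer 2: α = (0.57 + 0.073×14)×10⁻⁴ = 1.592×10⁻⁴ K⁻¹
Layer 3: α = (0.57 + 0.073×10)×10⁻⁴ = 1.3×10⁻⁴ K⁻¹
Layer 4: α = (0.57 + 0.073×2)×10⁻⁴ = 0.716×10⁻⁴ K⁻¹
Layer 1: 97 × 2.468×10⁻⁴ × 1.8 = 0.04309128 m
97–357 m: 0.78 × 1.592×10⁻⁴ × 260 = 0.03228576 m
870 × 1.3×10⁻⁴ × 0.3 = 0.03393 m
Layer 4: 560 × 0.24 × 0.716×10⁻⁴ = 0.00962304 m
Δh = 0.04309128 + 0.03228576 + 0.03393 + 0.00962304 = 0.11893008 m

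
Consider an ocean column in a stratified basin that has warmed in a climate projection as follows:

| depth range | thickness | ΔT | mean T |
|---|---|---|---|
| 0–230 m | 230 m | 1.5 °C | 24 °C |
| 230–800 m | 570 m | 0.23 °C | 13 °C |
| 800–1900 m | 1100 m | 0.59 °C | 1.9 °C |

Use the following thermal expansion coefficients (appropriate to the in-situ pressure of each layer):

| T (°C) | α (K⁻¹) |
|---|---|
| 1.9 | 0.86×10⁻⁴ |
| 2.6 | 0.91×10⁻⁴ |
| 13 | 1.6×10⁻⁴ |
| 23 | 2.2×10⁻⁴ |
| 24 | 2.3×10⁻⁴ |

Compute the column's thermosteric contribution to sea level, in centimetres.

Layer 1 at 24 °C → α = 2.3×10⁻⁴ K⁻¹
Layer 2 at 13 °C → α = 1.6×10⁻⁴ K⁻¹
Layer 3 at 1.9 °C → α = 0.86×10⁻⁴ K⁻¹
0–230 m: 230 × 2.3×10⁻⁴ × 1.5 = 0.07935 m
230–800 m: 0.23 × 570 × 1.6×10⁻⁴ = 0.020976 m
800–1900 m: 1100 × 0.86×10⁻⁴ × 0.59 = 0.055814 m
Δh = 0.07935 + 0.020976 + 0.055814 = 0.15614 m ≈ 16 cm

16 cm of thermosteric rise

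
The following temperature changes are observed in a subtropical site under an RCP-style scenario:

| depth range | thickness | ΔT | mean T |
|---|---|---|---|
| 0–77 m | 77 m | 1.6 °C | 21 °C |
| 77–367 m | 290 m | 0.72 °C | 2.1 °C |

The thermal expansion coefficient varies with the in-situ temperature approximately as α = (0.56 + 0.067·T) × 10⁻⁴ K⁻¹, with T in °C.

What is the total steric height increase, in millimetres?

Layer 1: α = (0.56 + 0.067×21)×10⁻⁴ = 1.967×10⁻⁴ K⁻¹
Layer 2: α = (0.56 + 0.067×2.1)×10⁻⁴ = 0.7007×10⁻⁴ K⁻¹
Layer 1: 1.6 × 1.967×10⁻⁴ × 77 = 0.02423344 m
Layer 2: 0.72 × 290 × 0.7007×10⁻⁴ = 0.014630616 m
Δh = 0.02423344 + 0.014630616 = 0.038864056 m

Δh ≈ 38.9 mm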